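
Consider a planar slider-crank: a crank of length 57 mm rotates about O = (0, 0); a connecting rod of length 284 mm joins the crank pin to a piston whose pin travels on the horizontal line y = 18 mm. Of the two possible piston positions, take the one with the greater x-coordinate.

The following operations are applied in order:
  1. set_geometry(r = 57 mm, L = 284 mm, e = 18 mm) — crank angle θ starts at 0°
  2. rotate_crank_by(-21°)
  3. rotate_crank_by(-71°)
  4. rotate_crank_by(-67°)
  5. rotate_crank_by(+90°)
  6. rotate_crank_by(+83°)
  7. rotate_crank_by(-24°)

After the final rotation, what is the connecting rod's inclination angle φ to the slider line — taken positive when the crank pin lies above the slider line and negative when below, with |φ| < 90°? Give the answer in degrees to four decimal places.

-5.6374

set_geometry: r = 57 mm, L = 284 mm, e = 18 mm; θ ← 0°
rotate_crank_by(-21°): θ ← 0° -21° = -21°
rotate_crank_by(-71°): θ ← -21° -71° = -92°
rotate_crank_by(-67°): θ ← -92° -67° = -159°
rotate_crank_by(+90°): θ ← -159° +90° = -69°
rotate_crank_by(+83°): θ ← -69° +83° = 14°
rotate_crank_by(-24°): θ ← 14° -24° = -10°
crank pin P = (r cos θ, r sin θ) = (56.134042, -9.897946)
h = r sin θ − e = -9.897946 − 18 = -27.897946
sin φ = h / L = -27.897946 / 284 = -0.09823220
φ = arcsin(-0.09823220) = -5.637382°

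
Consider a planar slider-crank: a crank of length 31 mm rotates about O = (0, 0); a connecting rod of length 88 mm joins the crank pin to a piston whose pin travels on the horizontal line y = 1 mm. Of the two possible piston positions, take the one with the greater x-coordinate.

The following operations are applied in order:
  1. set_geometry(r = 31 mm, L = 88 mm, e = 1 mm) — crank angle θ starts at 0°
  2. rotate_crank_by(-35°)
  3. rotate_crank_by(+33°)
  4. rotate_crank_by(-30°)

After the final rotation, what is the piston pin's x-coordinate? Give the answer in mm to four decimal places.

112.5466

set_geometry: r = 31 mm, L = 88 mm, e = 1 mm; θ ← 0°
rotate_crank_by(-35°): θ ← 0° -35° = -35°
rotate_crank_by(+33°): θ ← -35° +33° = -2°
rotate_crank_by(-30°): θ ← -2° -30° = -32°
crank pin P = (r cos θ, r sin θ) = (26.289491, -16.427497)
h = r sin θ − e = -16.427497 − 1 = -17.427497
x = r cos θ + √(L² − h²) = 26.289491 + √(7744.0 − 303.7177) = 26.289491 + 86.257071 = 112.546562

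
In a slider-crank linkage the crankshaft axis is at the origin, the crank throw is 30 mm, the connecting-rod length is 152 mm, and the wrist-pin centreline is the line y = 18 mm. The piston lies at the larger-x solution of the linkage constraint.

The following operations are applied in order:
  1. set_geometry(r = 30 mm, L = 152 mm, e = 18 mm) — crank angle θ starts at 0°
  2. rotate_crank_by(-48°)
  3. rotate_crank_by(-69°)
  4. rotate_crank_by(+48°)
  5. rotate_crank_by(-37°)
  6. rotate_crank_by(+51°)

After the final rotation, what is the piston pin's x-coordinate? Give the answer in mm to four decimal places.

set_geometry: r = 30 mm, L = 152 mm, e = 18 mm; θ ← 0°
rotate_crank_by(-48°): θ ← 0° -48° = -48°
rotate_crank_by(-69°): θ ← -48° -69° = -117°
rotate_crank_by(+48°): θ ← -117° +48° = -69°
rotate_crank_by(-37°): θ ← -69° -37° = -106°
rotate_crank_by(+51°): θ ← -106° +51° = -55°
crank pin P = (r cos θ, r sin θ) = (17.207293, -24.574561)
h = r sin θ − e = -24.574561 − 18 = -42.574561
x = r cos θ + √(L² − h²) = 17.207293 + √(23104.0 − 1812.5933) = 17.207293 + 145.915752 = 163.123045

163.1230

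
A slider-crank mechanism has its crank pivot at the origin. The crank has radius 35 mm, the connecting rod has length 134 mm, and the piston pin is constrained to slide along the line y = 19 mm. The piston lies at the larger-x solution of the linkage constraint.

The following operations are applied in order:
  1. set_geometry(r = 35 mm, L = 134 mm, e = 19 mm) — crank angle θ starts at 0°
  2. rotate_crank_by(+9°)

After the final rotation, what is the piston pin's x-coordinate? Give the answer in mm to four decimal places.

set_geometry: r = 35 mm, L = 134 mm, e = 19 mm; θ ← 0°
rotate_crank_by(+9°): θ ← 0° +9° = 9°
crank pin P = (r cos θ, r sin θ) = (34.569092, 5.475206)
h = r sin θ − e = 5.475206 − 19 = -13.524794
x = r cos θ + √(L² − h²) = 34.569092 + √(17956.0 − 182.9200) = 34.569092 + 133.315715 = 167.884807

167.8848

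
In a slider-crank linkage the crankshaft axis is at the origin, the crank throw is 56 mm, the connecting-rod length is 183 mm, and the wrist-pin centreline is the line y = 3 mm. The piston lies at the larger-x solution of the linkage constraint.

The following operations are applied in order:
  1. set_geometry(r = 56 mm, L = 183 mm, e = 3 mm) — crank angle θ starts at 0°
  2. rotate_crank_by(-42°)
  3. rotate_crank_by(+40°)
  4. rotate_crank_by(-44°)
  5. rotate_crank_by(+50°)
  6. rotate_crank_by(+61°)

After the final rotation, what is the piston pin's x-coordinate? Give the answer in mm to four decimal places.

set_geometry: r = 56 mm, L = 183 mm, e = 3 mm; θ ← 0°
rotate_crank_by(-42°): θ ← 0° -42° = -42°
rotate_crank_by(+40°): θ ← -42° +40° = -2°
rotate_crank_by(-44°): θ ← -2° -44° = -46°
rotate_crank_by(+50°): θ ← -46° +50° = 4°
rotate_crank_by(+61°): θ ← 4° +61° = 65°
crank pin P = (r cos θ, r sin θ) = (23.666623, 50.753236)
h = r sin θ − e = 50.753236 − 3 = 47.753236
x = r cos θ + √(L² − h²) = 23.666623 + √(33489.0 − 2280.3716) = 23.666623 + 176.659640 = 200.326263

200.3263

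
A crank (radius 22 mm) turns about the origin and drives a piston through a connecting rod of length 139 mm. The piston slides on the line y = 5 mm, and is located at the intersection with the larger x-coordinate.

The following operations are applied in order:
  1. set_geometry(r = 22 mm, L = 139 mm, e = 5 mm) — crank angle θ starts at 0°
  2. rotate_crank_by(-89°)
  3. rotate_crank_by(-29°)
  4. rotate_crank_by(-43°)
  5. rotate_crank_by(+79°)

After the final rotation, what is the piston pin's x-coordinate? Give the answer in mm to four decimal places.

set_geometry: r = 22 mm, L = 139 mm, e = 5 mm; θ ← 0°
rotate_crank_by(-89°): θ ← 0° -89° = -89°
rotate_crank_by(-29°): θ ← -89° -29° = -118°
rotate_crank_by(-43°): θ ← -118° -43° = -161°
rotate_crank_by(+79°): θ ← -161° +79° = -82°
crank pin P = (r cos θ, r sin θ) = (3.061808, -21.785898)
h = r sin θ − e = -21.785898 − 5 = -26.785898
x = r cos θ + √(L² − h²) = 3.061808 + √(19321.0 − 717.4843) = 3.061808 + 136.394706 = 139.456514

139.4565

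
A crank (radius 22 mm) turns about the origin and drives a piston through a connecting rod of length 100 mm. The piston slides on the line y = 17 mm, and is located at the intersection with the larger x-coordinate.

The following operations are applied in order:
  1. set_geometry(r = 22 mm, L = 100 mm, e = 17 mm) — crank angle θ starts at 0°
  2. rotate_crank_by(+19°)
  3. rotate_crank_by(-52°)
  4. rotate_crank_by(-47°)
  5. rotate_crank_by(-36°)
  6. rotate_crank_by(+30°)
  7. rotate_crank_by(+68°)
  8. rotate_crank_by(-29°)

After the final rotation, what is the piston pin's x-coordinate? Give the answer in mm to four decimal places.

109.3706

set_geometry: r = 22 mm, L = 100 mm, e = 17 mm; θ ← 0°
rotate_crank_by(+19°): θ ← 0° +19° = 19°
rotate_crank_by(-52°): θ ← 19° -52° = -33°
rotate_crank_by(-47°): θ ← -33° -47° = -80°
rotate_crank_by(-36°): θ ← -80° -36° = -116°
rotate_crank_by(+30°): θ ← -116° +30° = -86°
rotate_crank_by(+68°): θ ← -86° +68° = -18°
rotate_crank_by(-29°): θ ← -18° -29° = -47°
crank pin P = (r cos θ, r sin θ) = (15.003964, -16.089781)
h = r sin θ − e = -16.089781 − 17 = -33.089781
x = r cos θ + √(L² − h²) = 15.003964 + √(10000.0 − 1094.9336) = 15.003964 + 94.366659 = 109.370623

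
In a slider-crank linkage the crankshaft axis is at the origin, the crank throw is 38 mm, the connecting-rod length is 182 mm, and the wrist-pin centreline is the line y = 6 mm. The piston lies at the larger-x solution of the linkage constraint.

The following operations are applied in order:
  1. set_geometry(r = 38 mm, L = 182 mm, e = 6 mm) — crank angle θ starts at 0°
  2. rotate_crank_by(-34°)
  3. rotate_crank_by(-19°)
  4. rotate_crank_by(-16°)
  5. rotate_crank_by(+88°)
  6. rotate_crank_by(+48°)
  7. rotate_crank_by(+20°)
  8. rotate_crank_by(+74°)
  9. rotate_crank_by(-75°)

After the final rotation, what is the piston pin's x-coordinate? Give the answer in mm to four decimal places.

set_geometry: r = 38 mm, L = 182 mm, e = 6 mm; θ ← 0°
rotate_crank_by(-34°): θ ← 0° -34° = -34°
rotate_crank_by(-19°): θ ← -34° -19° = -53°
rotate_crank_by(-16°): θ ← -53° -16° = -69°
rotate_crank_by(+88°): θ ← -69° +88° = 19°
rotate_crank_by(+48°): θ ← 19° +48° = 67°
rotate_crank_by(+20°): θ ← 67° +20° = 87°
rotate_crank_by(+74°): θ ← 87° +74° = 161°
rotate_crank_by(-75°): θ ← 161° -75° = 86°
crank pin P = (r cos θ, r sin θ) = (2.650746, 37.907434)
h = r sin θ − e = 37.907434 − 6 = 31.907434
x = r cos θ + √(L² − h²) = 2.650746 + √(33124.0 − 1018.0843) = 2.650746 + 179.181237 = 181.831983

181.8320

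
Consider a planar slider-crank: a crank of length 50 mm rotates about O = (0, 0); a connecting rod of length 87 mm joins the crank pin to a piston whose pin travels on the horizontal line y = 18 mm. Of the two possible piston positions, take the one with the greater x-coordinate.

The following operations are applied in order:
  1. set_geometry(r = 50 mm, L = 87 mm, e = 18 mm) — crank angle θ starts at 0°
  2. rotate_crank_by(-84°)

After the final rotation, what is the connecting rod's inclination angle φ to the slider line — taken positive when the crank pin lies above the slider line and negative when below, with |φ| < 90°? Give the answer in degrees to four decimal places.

-51.1199

set_geometry: r = 50 mm, L = 87 mm, e = 18 mm; θ ← 0°
rotate_crank_by(-84°): θ ← 0° -84° = -84°
crank pin P = (r cos θ, r sin θ) = (5.226423, -49.726095)
h = r sin θ − e = -49.726095 − 18 = -67.726095
sin φ = h / L = -67.726095 / 87 = -0.77846086
φ = arcsin(-0.77846086) = -51.119868°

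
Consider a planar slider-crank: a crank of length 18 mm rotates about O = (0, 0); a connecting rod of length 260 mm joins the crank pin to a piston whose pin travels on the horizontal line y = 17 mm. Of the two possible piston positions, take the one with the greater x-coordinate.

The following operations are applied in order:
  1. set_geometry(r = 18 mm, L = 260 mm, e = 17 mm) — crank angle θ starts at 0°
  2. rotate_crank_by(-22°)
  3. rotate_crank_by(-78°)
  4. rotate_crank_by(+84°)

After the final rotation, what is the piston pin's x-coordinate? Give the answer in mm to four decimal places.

276.3735

set_geometry: r = 18 mm, L = 260 mm, e = 17 mm; θ ← 0°
rotate_crank_by(-22°): θ ← 0° -22° = -22°
rotate_crank_by(-78°): θ ← -22° -78° = -100°
rotate_crank_by(+84°): θ ← -100° +84° = -16°
crank pin P = (r cos θ, r sin θ) = (17.302711, -4.961472)
h = r sin θ − e = -4.961472 − 17 = -21.961472
x = r cos θ + √(L² − h²) = 17.302711 + √(67600.0 − 482.3063) = 17.302711 + 259.070828 = 276.373538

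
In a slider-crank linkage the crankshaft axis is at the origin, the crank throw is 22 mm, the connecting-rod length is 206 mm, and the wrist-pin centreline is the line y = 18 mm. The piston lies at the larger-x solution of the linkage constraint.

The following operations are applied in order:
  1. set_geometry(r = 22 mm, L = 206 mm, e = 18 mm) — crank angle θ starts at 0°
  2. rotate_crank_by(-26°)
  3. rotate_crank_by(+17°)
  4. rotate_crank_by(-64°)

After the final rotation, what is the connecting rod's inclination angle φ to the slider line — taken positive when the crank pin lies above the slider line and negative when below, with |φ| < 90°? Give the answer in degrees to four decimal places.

-10.9241

set_geometry: r = 22 mm, L = 206 mm, e = 18 mm; θ ← 0°
rotate_crank_by(-26°): θ ← 0° -26° = -26°
rotate_crank_by(+17°): θ ← -26° +17° = -9°
rotate_crank_by(-64°): θ ← -9° -64° = -73°
crank pin P = (r cos θ, r sin θ) = (6.432178, -21.038705)
h = r sin θ − e = -21.038705 − 18 = -39.038705
sin φ = h / L = -39.038705 / 206 = -0.18950827
φ = arcsin(-0.18950827) = -10.924089°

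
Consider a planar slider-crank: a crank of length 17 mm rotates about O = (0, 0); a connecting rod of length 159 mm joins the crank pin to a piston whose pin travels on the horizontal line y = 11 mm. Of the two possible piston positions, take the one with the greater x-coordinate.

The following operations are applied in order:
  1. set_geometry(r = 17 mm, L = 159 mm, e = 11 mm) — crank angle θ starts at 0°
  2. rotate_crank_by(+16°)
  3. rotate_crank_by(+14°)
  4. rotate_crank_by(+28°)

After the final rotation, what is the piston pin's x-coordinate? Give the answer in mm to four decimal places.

167.9719

set_geometry: r = 17 mm, L = 159 mm, e = 11 mm; θ ← 0°
rotate_crank_by(+16°): θ ← 0° +16° = 16°
rotate_crank_by(+14°): θ ← 16° +14° = 30°
rotate_crank_by(+28°): θ ← 30° +28° = 58°
crank pin P = (r cos θ, r sin θ) = (9.008627, 14.416818)
h = r sin θ − e = 14.416818 − 11 = 3.416818
x = r cos θ + √(L² − h²) = 9.008627 + √(25281.0 − 11.6746) = 9.008627 + 158.963283 = 167.971911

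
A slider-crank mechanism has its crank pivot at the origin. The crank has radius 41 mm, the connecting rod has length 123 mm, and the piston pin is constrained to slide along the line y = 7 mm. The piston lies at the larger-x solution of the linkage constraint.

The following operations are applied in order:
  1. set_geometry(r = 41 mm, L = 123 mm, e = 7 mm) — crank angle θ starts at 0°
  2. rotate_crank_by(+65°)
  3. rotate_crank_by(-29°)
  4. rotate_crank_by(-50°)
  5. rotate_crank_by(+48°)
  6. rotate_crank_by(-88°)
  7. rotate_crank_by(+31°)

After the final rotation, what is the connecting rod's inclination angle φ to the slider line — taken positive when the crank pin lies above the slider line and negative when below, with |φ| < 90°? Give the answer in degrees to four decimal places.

-10.7868

set_geometry: r = 41 mm, L = 123 mm, e = 7 mm; θ ← 0°
rotate_crank_by(+65°): θ ← 0° +65° = 65°
rotate_crank_by(-29°): θ ← 65° -29° = 36°
rotate_crank_by(-50°): θ ← 36° -50° = -14°
rotate_crank_by(+48°): θ ← -14° +48° = 34°
rotate_crank_by(-88°): θ ← 34° -88° = -54°
rotate_crank_by(+31°): θ ← -54° +31° = -23°
crank pin P = (r cos θ, r sin θ) = (37.740699, -16.019976)
h = r sin θ − e = -16.019976 − 7 = -23.019976
sin φ = h / L = -23.019976 / 123 = -0.18715428
φ = arcsin(-0.18715428) = -10.786758°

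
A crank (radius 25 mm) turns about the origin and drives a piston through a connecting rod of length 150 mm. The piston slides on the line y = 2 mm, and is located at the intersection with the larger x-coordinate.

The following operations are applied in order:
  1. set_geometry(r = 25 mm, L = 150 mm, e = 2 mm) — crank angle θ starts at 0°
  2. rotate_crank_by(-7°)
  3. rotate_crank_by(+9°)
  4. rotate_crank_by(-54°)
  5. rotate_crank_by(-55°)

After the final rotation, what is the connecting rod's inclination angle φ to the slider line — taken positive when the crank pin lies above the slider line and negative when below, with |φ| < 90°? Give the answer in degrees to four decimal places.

-9.9459

set_geometry: r = 25 mm, L = 150 mm, e = 2 mm; θ ← 0°
rotate_crank_by(-7°): θ ← 0° -7° = -7°
rotate_crank_by(+9°): θ ← -7° +9° = 2°
rotate_crank_by(-54°): θ ← 2° -54° = -52°
rotate_crank_by(-55°): θ ← -52° -55° = -107°
crank pin P = (r cos θ, r sin θ) = (-7.309293, -23.907619)
h = r sin θ − e = -23.907619 − 2 = -25.907619
sin φ = h / L = -25.907619 / 150 = -0.17271746
φ = arcsin(-0.17271746) = -9.945856°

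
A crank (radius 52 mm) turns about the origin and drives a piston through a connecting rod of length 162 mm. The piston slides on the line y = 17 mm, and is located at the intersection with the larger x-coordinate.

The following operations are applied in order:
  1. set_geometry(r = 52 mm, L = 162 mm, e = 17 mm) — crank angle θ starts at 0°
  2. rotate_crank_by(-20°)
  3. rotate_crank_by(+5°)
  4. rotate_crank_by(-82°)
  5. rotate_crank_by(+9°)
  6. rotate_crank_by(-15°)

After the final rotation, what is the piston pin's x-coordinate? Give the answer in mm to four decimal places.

135.4934

set_geometry: r = 52 mm, L = 162 mm, e = 17 mm; θ ← 0°
rotate_crank_by(-20°): θ ← 0° -20° = -20°
rotate_crank_by(+5°): θ ← -20° +5° = -15°
rotate_crank_by(-82°): θ ← -15° -82° = -97°
rotate_crank_by(+9°): θ ← -97° +9° = -88°
rotate_crank_by(-15°): θ ← -88° -15° = -103°
crank pin P = (r cos θ, r sin θ) = (-11.697455, -50.667243)
h = r sin θ − e = -50.667243 − 17 = -67.667243
x = r cos θ + √(L² − h²) = -11.697455 + √(26244.0 − 4578.8558) = -11.697455 + 147.190843 = 135.493388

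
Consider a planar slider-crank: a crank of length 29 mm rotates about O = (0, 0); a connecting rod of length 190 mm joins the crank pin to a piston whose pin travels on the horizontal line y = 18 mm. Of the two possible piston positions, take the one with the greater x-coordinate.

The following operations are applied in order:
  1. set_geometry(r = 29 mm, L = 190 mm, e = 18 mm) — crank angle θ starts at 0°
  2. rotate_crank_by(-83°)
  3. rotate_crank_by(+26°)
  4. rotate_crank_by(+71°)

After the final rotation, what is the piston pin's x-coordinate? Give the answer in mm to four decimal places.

set_geometry: r = 29 mm, L = 190 mm, e = 18 mm; θ ← 0°
rotate_crank_by(-83°): θ ← 0° -83° = -83°
rotate_crank_by(+26°): θ ← -83° +26° = -57°
rotate_crank_by(+71°): θ ← -57° +71° = 14°
crank pin P = (r cos θ, r sin θ) = (28.138576, 7.015735)
h = r sin θ − e = 7.015735 − 18 = -10.984265
x = r cos θ + √(L² − h²) = 28.138576 + √(36100.0 − 120.6541) = 28.138576 + 189.682224 = 217.820800

217.8208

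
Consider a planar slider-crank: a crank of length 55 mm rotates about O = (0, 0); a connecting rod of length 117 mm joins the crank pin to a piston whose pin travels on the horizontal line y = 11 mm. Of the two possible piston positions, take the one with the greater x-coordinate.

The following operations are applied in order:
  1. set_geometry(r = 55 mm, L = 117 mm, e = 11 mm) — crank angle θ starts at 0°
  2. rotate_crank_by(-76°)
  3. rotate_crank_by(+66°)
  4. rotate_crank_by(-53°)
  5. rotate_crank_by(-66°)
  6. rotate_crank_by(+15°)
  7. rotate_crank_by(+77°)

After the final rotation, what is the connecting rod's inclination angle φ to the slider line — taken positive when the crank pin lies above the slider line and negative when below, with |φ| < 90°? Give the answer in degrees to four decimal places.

set_geometry: r = 55 mm, L = 117 mm, e = 11 mm; θ ← 0°
rotate_crank_by(-76°): θ ← 0° -76° = -76°
rotate_crank_by(+66°): θ ← -76° +66° = -10°
rotate_crank_by(-53°): θ ← -10° -53° = -63°
rotate_crank_by(-66°): θ ← -63° -66° = -129°
rotate_crank_by(+15°): θ ← -129° +15° = -114°
rotate_crank_by(+77°): θ ← -114° +77° = -37°
crank pin P = (r cos θ, r sin θ) = (43.924953, -33.099826)
h = r sin θ − e = -33.099826 − 11 = -44.099826
sin φ = h / L = -44.099826 / 117 = -0.37692159
φ = arcsin(-0.37692159) = -22.143129°

-22.1431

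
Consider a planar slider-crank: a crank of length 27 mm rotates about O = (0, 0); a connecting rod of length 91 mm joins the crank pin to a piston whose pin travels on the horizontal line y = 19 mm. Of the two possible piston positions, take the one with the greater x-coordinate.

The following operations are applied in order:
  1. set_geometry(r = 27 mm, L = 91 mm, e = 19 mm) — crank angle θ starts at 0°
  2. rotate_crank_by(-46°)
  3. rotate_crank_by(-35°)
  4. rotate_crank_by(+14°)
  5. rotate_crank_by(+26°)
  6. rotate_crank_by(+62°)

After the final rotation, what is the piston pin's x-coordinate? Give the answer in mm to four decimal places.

115.7277

set_geometry: r = 27 mm, L = 91 mm, e = 19 mm; θ ← 0°
rotate_crank_by(-46°): θ ← 0° -46° = -46°
rotate_crank_by(-35°): θ ← -46° -35° = -81°
rotate_crank_by(+14°): θ ← -81° +14° = -67°
rotate_crank_by(+26°): θ ← -67° +26° = -41°
rotate_crank_by(+62°): θ ← -41° +62° = 21°
crank pin P = (r cos θ, r sin θ) = (25.206672, 9.675935)
h = r sin θ − e = 9.675935 − 19 = -9.324065
x = r cos θ + √(L² − h²) = 25.206672 + √(8281.0 − 86.9382) = 25.206672 + 90.521057 = 115.727729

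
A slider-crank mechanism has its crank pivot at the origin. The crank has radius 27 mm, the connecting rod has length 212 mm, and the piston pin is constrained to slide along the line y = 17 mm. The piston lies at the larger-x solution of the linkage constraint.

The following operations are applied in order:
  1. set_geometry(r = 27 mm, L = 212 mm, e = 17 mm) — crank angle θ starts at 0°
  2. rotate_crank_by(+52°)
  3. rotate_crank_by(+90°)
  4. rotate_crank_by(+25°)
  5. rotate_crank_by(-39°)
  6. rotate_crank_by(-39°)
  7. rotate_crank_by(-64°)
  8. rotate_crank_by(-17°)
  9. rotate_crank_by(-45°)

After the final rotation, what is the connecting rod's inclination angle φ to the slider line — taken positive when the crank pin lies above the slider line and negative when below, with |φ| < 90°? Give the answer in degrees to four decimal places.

set_geometry: r = 27 mm, L = 212 mm, e = 17 mm; θ ← 0°
rotate_crank_by(+52°): θ ← 0° +52° = 52°
rotate_crank_by(+90°): θ ← 52° +90° = 142°
rotate_crank_by(+25°): θ ← 142° +25° = 167°
rotate_crank_by(-39°): θ ← 167° -39° = 128°
rotate_crank_by(-39°): θ ← 128° -39° = 89°
rotate_crank_by(-64°): θ ← 89° -64° = 25°
rotate_crank_by(-17°): θ ← 25° -17° = 8°
rotate_crank_by(-45°): θ ← 8° -45° = -37°
crank pin P = (r cos θ, r sin θ) = (21.563159, -16.249006)
h = r sin θ − e = -16.249006 − 17 = -33.249006
sin φ = h / L = -33.249006 / 212 = -0.15683493
φ = arcsin(-0.15683493) = -9.023232°

-9.0232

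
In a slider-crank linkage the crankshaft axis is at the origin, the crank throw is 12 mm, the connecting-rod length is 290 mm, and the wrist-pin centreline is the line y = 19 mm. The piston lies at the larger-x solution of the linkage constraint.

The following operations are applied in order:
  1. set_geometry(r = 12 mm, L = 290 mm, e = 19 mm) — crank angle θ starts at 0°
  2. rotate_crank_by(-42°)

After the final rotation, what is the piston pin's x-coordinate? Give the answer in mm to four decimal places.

set_geometry: r = 12 mm, L = 290 mm, e = 19 mm; θ ← 0°
rotate_crank_by(-42°): θ ← 0° -42° = -42°
crank pin P = (r cos θ, r sin θ) = (8.917738, -8.029567)
h = r sin θ − e = -8.029567 − 19 = -27.029567
x = r cos θ + √(L² − h²) = 8.917738 + √(84100.0 − 730.5975) = 8.917738 + 288.737601 = 297.655339

297.6553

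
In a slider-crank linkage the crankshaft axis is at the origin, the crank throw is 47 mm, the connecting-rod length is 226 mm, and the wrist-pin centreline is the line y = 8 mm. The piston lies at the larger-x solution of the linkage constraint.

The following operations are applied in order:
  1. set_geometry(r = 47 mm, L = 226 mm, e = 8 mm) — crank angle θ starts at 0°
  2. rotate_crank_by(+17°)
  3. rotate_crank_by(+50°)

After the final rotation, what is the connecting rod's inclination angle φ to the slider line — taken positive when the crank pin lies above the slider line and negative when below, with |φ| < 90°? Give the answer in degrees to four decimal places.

8.9768

set_geometry: r = 47 mm, L = 226 mm, e = 8 mm; θ ← 0°
rotate_crank_by(+17°): θ ← 0° +17° = 17°
rotate_crank_by(+50°): θ ← 17° +50° = 67°
crank pin P = (r cos θ, r sin θ) = (18.364363, 43.263728)
h = r sin θ − e = 43.263728 − 8 = 35.263728
sin φ = h / L = 35.263728 / 226 = 0.15603420
φ = arcsin(0.15603420) = 8.976781°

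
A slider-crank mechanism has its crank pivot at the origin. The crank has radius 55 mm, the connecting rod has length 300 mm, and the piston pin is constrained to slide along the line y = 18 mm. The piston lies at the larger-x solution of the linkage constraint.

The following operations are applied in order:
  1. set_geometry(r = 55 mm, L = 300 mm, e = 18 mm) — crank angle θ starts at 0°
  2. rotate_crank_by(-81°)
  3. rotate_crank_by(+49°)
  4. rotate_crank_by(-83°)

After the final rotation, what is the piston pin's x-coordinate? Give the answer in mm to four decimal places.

set_geometry: r = 55 mm, L = 300 mm, e = 18 mm; θ ← 0°
rotate_crank_by(-81°): θ ← 0° -81° = -81°
rotate_crank_by(+49°): θ ← -81° +49° = -32°
rotate_crank_by(-83°): θ ← -32° -83° = -115°
crank pin P = (r cos θ, r sin θ) = (-23.244004, -49.846928)
h = r sin θ − e = -49.846928 − 18 = -67.846928
x = r cos θ + √(L² − h²) = -23.244004 + √(90000.0 − 4603.2057) = -23.244004 + 292.227299 = 268.983295

268.9833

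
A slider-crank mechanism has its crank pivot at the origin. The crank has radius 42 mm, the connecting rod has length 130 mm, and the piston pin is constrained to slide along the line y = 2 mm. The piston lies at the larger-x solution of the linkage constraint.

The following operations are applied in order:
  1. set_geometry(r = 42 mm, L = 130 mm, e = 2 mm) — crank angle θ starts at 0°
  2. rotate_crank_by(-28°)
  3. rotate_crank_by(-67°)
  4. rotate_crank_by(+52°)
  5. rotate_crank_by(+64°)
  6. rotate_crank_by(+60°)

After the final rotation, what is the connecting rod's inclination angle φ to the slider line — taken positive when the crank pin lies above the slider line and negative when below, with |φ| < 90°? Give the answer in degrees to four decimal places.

17.6809

set_geometry: r = 42 mm, L = 130 mm, e = 2 mm; θ ← 0°
rotate_crank_by(-28°): θ ← 0° -28° = -28°
rotate_crank_by(-67°): θ ← -28° -67° = -95°
rotate_crank_by(+52°): θ ← -95° +52° = -43°
rotate_crank_by(+64°): θ ← -43° +64° = 21°
rotate_crank_by(+60°): θ ← 21° +60° = 81°
crank pin P = (r cos θ, r sin θ) = (6.570248, 41.482910)
h = r sin θ − e = 41.482910 − 2 = 39.482910
sin φ = h / L = 39.482910 / 130 = 0.30371469
φ = arcsin(0.30371469) = 17.680854°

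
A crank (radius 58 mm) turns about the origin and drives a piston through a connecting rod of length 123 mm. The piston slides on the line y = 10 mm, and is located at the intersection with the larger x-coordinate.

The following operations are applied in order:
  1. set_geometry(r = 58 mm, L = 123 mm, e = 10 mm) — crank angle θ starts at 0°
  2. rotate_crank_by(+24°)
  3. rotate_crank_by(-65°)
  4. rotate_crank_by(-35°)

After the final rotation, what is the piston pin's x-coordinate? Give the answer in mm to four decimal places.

117.6478

set_geometry: r = 58 mm, L = 123 mm, e = 10 mm; θ ← 0°
rotate_crank_by(+24°): θ ← 0° +24° = 24°
rotate_crank_by(-65°): θ ← 24° -65° = -41°
rotate_crank_by(-35°): θ ← -41° -35° = -76°
crank pin P = (r cos θ, r sin θ) = (14.031470, -56.277152)
h = r sin θ − e = -56.277152 − 10 = -66.277152
x = r cos θ + √(L² − h²) = 14.031470 + √(15129.0 − 4392.6609) = 14.031470 + 103.616307 = 117.647777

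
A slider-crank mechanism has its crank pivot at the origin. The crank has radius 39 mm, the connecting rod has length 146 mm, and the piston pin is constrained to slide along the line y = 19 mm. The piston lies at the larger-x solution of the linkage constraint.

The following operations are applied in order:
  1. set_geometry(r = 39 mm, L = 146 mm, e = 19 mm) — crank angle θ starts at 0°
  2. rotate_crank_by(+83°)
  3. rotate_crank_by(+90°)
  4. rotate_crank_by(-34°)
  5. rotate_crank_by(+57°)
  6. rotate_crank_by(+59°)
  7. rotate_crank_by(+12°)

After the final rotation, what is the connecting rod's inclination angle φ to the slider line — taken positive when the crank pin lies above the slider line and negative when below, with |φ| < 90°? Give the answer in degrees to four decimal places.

-23.3842

set_geometry: r = 39 mm, L = 146 mm, e = 19 mm; θ ← 0°
rotate_crank_by(+83°): θ ← 0° +83° = 83°
rotate_crank_by(+90°): θ ← 83° +90° = 173°
rotate_crank_by(-34°): θ ← 173° -34° = 139°
rotate_crank_by(+57°): θ ← 139° +57° = 196°
rotate_crank_by(+59°): θ ← 196° +59° = 255°
rotate_crank_by(+12°): θ ← 255° +12° = 267°
crank pin P = (r cos θ, r sin θ) = (-2.041102, -38.946552)
h = r sin θ − e = -38.946552 − 19 = -57.946552
sin φ = h / L = -57.946552 / 146 = -0.39689419
φ = arcsin(-0.39689419) = -23.384162°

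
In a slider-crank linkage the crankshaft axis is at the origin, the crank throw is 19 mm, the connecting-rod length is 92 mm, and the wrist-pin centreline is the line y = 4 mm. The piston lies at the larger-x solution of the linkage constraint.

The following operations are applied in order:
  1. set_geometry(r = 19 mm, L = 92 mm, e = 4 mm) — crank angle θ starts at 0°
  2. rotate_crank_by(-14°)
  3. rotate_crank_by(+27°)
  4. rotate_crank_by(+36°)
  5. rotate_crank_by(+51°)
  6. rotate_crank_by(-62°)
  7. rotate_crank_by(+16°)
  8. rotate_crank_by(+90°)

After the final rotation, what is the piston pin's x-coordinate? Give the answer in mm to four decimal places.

76.3490

set_geometry: r = 19 mm, L = 92 mm, e = 4 mm; θ ← 0°
rotate_crank_by(-14°): θ ← 0° -14° = -14°
rotate_crank_by(+27°): θ ← -14° +27° = 13°
rotate_crank_by(+36°): θ ← 13° +36° = 49°
rotate_crank_by(+51°): θ ← 49° +51° = 100°
rotate_crank_by(-62°): θ ← 100° -62° = 38°
rotate_crank_by(+16°): θ ← 38° +16° = 54°
rotate_crank_by(+90°): θ ← 54° +90° = 144°
crank pin P = (r cos θ, r sin θ) = (-15.371323, 11.167920)
h = r sin θ − e = 11.167920 − 4 = 7.167920
x = r cos θ + √(L² − h²) = -15.371323 + √(8464.0 − 51.3791) = -15.371323 + 91.720341 = 76.349018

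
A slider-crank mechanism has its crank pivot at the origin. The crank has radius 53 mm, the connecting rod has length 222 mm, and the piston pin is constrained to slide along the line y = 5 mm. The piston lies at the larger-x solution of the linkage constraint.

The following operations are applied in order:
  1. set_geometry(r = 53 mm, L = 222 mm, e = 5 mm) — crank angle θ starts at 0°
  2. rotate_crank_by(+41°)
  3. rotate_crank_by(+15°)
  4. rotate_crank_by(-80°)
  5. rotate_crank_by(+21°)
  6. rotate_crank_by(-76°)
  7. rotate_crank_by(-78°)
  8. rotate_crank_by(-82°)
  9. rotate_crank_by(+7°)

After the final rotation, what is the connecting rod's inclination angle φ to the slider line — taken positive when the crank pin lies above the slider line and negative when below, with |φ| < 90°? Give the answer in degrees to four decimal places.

set_geometry: r = 53 mm, L = 222 mm, e = 5 mm; θ ← 0°
rotate_crank_by(+41°): θ ← 0° +41° = 41°
rotate_crank_by(+15°): θ ← 41° +15° = 56°
rotate_crank_by(-80°): θ ← 56° -80° = -24°
rotate_crank_by(+21°): θ ← -24° +21° = -3°
rotate_crank_by(-76°): θ ← -3° -76° = -79°
rotate_crank_by(-78°): θ ← -79° -78° = -157°
rotate_crank_by(-82°): θ ← -157° -82° = -239°
rotate_crank_by(+7°): θ ← -239° +7° = -232°
crank pin P = (r cos θ, r sin θ) = (-32.630058, 41.764570)
h = r sin θ − e = 41.764570 − 5 = 36.764570
sin φ = h / L = 36.764570 / 222 = 0.16560617
φ = arcsin(0.16560617) = 9.532450°

9.5324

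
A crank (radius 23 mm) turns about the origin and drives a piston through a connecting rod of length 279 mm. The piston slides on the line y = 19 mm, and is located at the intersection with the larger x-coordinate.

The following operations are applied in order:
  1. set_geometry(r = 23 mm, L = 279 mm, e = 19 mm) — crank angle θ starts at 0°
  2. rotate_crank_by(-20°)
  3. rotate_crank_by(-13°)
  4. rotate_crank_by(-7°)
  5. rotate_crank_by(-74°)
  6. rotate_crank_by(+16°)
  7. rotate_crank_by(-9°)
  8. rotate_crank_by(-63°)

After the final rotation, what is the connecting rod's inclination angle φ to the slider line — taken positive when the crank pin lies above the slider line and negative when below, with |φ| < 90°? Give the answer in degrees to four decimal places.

set_geometry: r = 23 mm, L = 279 mm, e = 19 mm; θ ← 0°
rotate_crank_by(-20°): θ ← 0° -20° = -20°
rotate_crank_by(-13°): θ ← -20° -13° = -33°
rotate_crank_by(-7°): θ ← -33° -7° = -40°
rotate_crank_by(-74°): θ ← -40° -74° = -114°
rotate_crank_by(+16°): θ ← -114° +16° = -98°
rotate_crank_by(-9°): θ ← -98° -9° = -107°
rotate_crank_by(-63°): θ ← -107° -63° = -170°
crank pin P = (r cos θ, r sin θ) = (-22.650578, -3.993908)
h = r sin θ − e = -3.993908 − 19 = -22.993908
sin φ = h / L = -22.993908 / 279 = -0.08241544
φ = arcsin(-0.08241544) = -4.727419°

-4.7274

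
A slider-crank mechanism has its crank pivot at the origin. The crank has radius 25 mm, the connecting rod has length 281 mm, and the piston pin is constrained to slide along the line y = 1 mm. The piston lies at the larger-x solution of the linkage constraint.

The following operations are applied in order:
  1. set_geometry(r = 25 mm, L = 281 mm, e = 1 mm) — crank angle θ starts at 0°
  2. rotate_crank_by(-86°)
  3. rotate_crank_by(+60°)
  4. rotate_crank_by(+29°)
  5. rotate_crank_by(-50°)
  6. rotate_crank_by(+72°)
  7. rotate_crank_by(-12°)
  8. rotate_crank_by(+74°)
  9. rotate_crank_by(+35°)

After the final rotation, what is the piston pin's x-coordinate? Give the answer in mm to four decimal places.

set_geometry: r = 25 mm, L = 281 mm, e = 1 mm; θ ← 0°
rotate_crank_by(-86°): θ ← 0° -86° = -86°
rotate_crank_by(+60°): θ ← -86° +60° = -26°
rotate_crank_by(+29°): θ ← -26° +29° = 3°
rotate_crank_by(-50°): θ ← 3° -50° = -47°
rotate_crank_by(+72°): θ ← -47° +72° = 25°
rotate_crank_by(-12°): θ ← 25° -12° = 13°
rotate_crank_by(+74°): θ ← 13° +74° = 87°
rotate_crank_by(+35°): θ ← 87° +35° = 122°
crank pin P = (r cos θ, r sin θ) = (-13.247982, 21.201202)
h = r sin θ − e = 21.201202 − 1 = 20.201202
x = r cos θ + √(L² − h²) = -13.247982 + √(78961.0 − 408.0886) = -13.247982 + 280.272923 = 267.024941

267.0249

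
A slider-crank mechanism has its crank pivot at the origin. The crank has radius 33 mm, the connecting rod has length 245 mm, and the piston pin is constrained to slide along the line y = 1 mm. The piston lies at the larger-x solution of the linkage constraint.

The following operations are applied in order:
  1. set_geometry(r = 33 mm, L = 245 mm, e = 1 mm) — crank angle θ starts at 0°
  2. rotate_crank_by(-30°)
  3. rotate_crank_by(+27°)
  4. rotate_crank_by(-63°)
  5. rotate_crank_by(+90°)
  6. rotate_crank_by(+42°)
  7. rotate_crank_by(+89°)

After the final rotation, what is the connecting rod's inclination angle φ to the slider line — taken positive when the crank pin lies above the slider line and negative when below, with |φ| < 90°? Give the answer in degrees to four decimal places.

set_geometry: r = 33 mm, L = 245 mm, e = 1 mm; θ ← 0°
rotate_crank_by(-30°): θ ← 0° -30° = -30°
rotate_crank_by(+27°): θ ← -30° +27° = -3°
rotate_crank_by(-63°): θ ← -3° -63° = -66°
rotate_crank_by(+90°): θ ← -66° +90° = 24°
rotate_crank_by(+42°): θ ← 24° +42° = 66°
rotate_crank_by(+89°): θ ← 66° +89° = 155°
crank pin P = (r cos θ, r sin θ) = (-29.908157, 13.946403)
h = r sin θ − e = 13.946403 − 1 = 12.946403
sin φ = h / L = 12.946403 / 245 = 0.05284246
φ = arcsin(0.05284246) = 3.029061°

3.0291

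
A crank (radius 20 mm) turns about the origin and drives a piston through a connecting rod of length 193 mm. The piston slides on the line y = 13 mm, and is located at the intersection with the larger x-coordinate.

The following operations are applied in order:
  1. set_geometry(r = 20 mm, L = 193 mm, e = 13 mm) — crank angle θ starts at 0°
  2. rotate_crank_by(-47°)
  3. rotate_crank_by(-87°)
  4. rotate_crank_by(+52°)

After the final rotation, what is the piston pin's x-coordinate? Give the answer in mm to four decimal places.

192.9750

set_geometry: r = 20 mm, L = 193 mm, e = 13 mm; θ ← 0°
rotate_crank_by(-47°): θ ← 0° -47° = -47°
rotate_crank_by(-87°): θ ← -47° -87° = -134°
rotate_crank_by(+52°): θ ← -134° +52° = -82°
crank pin P = (r cos θ, r sin θ) = (2.783462, -19.805361)
h = r sin θ − e = -19.805361 − 13 = -32.805361
x = r cos θ + √(L² − h²) = 2.783462 + √(37249.0 − 1076.1917) = 2.783462 + 190.191504 = 192.974966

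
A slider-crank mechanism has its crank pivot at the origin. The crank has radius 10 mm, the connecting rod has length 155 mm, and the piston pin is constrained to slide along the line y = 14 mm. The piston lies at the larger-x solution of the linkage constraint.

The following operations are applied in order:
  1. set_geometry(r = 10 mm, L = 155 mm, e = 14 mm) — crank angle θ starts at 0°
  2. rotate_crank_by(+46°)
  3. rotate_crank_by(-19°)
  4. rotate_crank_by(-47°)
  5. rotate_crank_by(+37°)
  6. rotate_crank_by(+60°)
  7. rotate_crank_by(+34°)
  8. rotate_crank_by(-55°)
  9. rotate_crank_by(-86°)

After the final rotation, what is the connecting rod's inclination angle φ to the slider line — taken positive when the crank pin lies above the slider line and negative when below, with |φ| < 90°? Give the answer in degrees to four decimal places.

-7.0411

set_geometry: r = 10 mm, L = 155 mm, e = 14 mm; θ ← 0°
rotate_crank_by(+46°): θ ← 0° +46° = 46°
rotate_crank_by(-19°): θ ← 46° -19° = 27°
rotate_crank_by(-47°): θ ← 27° -47° = -20°
rotate_crank_by(+37°): θ ← -20° +37° = 17°
rotate_crank_by(+60°): θ ← 17° +60° = 77°
rotate_crank_by(+34°): θ ← 77° +34° = 111°
rotate_crank_by(-55°): θ ← 111° -55° = 56°
rotate_crank_by(-86°): θ ← 56° -86° = -30°
crank pin P = (r cos θ, r sin θ) = (8.660254, -5.000000)
h = r sin θ − e = -5.000000 − 14 = -19.000000
sin φ = h / L = -19.000000 / 155 = -0.12258065
φ = arcsin(-0.12258065) = -7.041062°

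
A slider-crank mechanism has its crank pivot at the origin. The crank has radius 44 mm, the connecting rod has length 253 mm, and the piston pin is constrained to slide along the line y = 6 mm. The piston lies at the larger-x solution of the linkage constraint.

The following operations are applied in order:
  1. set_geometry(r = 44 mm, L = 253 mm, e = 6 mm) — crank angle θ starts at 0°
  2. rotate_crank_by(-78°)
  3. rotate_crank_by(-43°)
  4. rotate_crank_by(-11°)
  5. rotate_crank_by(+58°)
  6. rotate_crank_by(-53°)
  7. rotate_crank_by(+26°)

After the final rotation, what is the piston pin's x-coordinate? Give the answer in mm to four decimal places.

239.7761

set_geometry: r = 44 mm, L = 253 mm, e = 6 mm; θ ← 0°
rotate_crank_by(-78°): θ ← 0° -78° = -78°
rotate_crank_by(-43°): θ ← -78° -43° = -121°
rotate_crank_by(-11°): θ ← -121° -11° = -132°
rotate_crank_by(+58°): θ ← -132° +58° = -74°
rotate_crank_by(-53°): θ ← -74° -53° = -127°
rotate_crank_by(+26°): θ ← -127° +26° = -101°
crank pin P = (r cos θ, r sin θ) = (-8.395596, -43.191596)
h = r sin θ − e = -43.191596 − 6 = -49.191596
x = r cos θ + √(L² − h²) = -8.395596 + √(64009.0 − 2419.8131) = -8.395596 + 248.171688 = 239.776093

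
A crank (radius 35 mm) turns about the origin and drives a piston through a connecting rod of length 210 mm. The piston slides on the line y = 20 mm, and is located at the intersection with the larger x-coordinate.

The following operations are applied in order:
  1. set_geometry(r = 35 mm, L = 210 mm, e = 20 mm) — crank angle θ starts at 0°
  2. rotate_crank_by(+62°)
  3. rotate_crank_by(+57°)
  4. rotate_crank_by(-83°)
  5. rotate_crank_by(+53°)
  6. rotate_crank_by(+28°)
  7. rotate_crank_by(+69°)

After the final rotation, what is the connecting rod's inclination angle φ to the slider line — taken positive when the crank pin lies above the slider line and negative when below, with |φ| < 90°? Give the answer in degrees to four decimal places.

-6.4686

set_geometry: r = 35 mm, L = 210 mm, e = 20 mm; θ ← 0°
rotate_crank_by(+62°): θ ← 0° +62° = 62°
rotate_crank_by(+57°): θ ← 62° +57° = 119°
rotate_crank_by(-83°): θ ← 119° -83° = 36°
rotate_crank_by(+53°): θ ← 36° +53° = 89°
rotate_crank_by(+28°): θ ← 89° +28° = 117°
rotate_crank_by(+69°): θ ← 117° +69° = 186°
crank pin P = (r cos θ, r sin θ) = (-34.808266, -3.658496)
h = r sin θ − e = -3.658496 − 20 = -23.658496
sin φ = h / L = -23.658496 / 210 = -0.11265951
φ = arcsin(-0.11265951) = -6.468647°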